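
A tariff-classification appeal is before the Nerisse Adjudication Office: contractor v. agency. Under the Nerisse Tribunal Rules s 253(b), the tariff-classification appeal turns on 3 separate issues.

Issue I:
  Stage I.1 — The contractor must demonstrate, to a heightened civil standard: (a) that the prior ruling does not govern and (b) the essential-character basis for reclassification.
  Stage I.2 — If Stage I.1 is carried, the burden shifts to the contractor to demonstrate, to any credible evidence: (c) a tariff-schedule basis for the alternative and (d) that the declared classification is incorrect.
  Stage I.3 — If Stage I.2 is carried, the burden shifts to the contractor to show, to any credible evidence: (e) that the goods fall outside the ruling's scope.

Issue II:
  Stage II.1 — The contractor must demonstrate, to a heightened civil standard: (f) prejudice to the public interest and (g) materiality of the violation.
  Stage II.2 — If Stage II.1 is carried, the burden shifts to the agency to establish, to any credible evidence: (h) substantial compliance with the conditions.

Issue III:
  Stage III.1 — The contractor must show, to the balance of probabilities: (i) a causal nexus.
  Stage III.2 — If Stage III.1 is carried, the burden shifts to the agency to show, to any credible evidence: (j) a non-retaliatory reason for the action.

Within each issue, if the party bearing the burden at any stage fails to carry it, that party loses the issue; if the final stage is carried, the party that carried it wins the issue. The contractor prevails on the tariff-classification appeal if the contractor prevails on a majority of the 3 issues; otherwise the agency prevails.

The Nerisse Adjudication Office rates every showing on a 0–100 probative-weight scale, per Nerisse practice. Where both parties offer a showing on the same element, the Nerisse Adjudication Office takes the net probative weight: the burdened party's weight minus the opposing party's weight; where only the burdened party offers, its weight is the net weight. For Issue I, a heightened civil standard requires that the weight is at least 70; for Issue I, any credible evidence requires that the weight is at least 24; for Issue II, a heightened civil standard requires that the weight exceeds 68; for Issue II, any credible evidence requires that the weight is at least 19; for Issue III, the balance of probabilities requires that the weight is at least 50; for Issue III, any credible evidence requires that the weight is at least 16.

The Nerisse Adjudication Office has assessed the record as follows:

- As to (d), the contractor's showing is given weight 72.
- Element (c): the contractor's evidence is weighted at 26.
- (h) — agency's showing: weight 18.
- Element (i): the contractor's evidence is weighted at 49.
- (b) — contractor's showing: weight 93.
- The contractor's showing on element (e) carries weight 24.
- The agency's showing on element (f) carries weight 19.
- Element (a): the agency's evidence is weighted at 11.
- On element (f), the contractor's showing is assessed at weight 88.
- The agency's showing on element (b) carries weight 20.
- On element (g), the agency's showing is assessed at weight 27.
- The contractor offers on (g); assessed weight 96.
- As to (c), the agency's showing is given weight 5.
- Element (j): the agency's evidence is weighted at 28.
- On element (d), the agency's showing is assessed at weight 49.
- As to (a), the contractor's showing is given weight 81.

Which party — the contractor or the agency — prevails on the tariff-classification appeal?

agency

— Issue I —
Stage I.1 (contractor, a heightened civil standard, weight is at least 70): (a) net 81−11=70 ≥ 70 — meets; (b) net 93−20=73 ≥ 70 — meets.
  Stage I.1 carried; the burden remains with the contractor.
Stage I.2 (contractor, any credible evidence, weight is at least 24): (c) net 26−5=21 < 24 — fails; (d) net 72−49=23 < 24 — fails.
  Not every element is met, so the contractor fails to carry Stage I.2.
The agency prevails on this issue.
— Issue II —
Stage II.1 — burden on contractor; standard: a heightened civil standard (weight exceeds 68).
    (f): 88 − 19 = 69 > 68 [met]
    (g): 96 − 27 = 69 > 68 [met]
  Stage II.1 carried; the burden shifts to the agency.
Stage II.2 — burden on agency; standard: any credible evidence (weight is at least 19).
    (h): 18 < 19 [not met]
  Not every element is met, so the agency fails to carry Stage II.2.
The contractor prevails on this issue.
— Issue III —
Stage III.1 (contractor, the balance of probabilities, weight is at least 50): (i) 49 < 50 — fails.
  The contractor does not carry Stage III.1.
So the agency prevails on this issue.
Per-issue: Issue I → agency; Issue II → contractor; Issue III → agency. The contractor must prevail on a majority of issues; overall, the agency prevails.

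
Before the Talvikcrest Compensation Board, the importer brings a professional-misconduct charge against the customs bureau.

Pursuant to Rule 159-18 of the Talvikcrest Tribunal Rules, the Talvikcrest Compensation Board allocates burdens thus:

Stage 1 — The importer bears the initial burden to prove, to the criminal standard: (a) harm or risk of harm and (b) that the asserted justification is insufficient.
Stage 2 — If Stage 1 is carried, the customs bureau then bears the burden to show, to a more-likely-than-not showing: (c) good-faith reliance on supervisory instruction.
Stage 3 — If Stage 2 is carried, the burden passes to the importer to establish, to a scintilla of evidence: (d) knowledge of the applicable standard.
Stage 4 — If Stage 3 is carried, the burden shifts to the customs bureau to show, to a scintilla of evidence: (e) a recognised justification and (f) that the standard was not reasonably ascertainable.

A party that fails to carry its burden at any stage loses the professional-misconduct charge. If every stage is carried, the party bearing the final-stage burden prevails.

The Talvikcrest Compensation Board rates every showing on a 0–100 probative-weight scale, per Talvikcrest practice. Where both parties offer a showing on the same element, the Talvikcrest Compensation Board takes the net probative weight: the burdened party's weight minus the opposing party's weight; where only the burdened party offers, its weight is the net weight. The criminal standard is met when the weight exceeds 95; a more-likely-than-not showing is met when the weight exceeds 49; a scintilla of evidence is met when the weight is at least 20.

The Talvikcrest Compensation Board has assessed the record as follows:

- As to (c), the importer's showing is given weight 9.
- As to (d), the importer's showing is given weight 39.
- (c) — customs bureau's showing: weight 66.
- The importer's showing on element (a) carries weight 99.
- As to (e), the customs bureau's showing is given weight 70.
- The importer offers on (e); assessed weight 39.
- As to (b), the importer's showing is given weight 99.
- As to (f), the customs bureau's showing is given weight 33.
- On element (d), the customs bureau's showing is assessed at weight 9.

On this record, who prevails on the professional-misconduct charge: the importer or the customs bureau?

Stage 1 (importer, the criminal standard, weight exceeds 95): (a) 99 > 95 — meets; (b) 99 > 95 — meets.
  The importer carries Stage 1; the customs bureau now bears the burden.
Stage 2 (customs bureau, a more-likely-than-not showing, weight exceeds 49): (c) net 66−9=57 > 49 — meets.
  Stage 2 is satisfied; the onus moves to the importer.
Stage 3 (importer, a scintilla of evidence, weight is at least 20): (d) net 39−9=30 ≥ 20 — meets.
  Stage 3 is satisfied; the onus moves to the customs bureau.
Stage 4 (customs bureau, a scintilla of evidence, weight is at least 20): (e) net 70−39=31 ≥ 20 — meets; (f) 33 ≥ 20 — meets.
  All elements met at the final stage.
All stages carried — the customs bureau prevails.

customs bureau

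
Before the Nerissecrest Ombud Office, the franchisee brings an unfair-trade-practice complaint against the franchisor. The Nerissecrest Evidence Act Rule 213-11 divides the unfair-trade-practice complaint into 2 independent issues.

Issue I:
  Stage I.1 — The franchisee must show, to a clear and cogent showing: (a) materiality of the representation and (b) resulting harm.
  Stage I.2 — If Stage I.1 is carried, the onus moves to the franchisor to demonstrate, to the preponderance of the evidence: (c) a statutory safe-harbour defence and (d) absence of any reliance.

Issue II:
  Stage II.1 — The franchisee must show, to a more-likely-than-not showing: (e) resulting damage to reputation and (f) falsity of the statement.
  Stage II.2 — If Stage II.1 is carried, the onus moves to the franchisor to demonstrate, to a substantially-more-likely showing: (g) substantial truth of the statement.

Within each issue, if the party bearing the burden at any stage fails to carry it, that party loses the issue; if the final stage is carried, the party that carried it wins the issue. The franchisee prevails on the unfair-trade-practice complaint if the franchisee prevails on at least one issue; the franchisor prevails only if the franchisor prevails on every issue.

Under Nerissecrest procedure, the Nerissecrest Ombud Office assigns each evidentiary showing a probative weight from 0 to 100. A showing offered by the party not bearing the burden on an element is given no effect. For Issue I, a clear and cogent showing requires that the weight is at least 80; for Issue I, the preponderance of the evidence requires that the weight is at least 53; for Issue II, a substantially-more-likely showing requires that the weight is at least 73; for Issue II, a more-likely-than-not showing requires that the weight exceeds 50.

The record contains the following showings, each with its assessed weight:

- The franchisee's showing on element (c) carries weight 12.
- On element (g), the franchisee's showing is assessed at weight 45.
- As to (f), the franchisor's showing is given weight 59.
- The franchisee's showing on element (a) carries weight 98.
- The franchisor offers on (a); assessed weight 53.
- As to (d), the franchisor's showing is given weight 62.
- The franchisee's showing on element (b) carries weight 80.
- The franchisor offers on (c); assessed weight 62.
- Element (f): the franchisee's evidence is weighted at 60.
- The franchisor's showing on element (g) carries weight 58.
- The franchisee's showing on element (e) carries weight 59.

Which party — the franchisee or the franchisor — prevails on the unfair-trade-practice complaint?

franchisee

— Issue I —
Stage I.1 — burden on franchisee; standard: a clear and cogent showing (weight is at least 80).
    (a): 98 (franchisor's 53 disregarded) ≥ 80 [met]
    (b): 80 ≥ 80 [met]
  Stage I.1 is satisfied; the onus moves to the franchisor.
Stage I.2 — burden on franchisor; standard: the preponderance of the evidence (weight is at least 53).
    (c): 62 (franchisee's 12 disregarded) ≥ 53 [met]
    (d): 62 ≥ 53 [met]
  All elements met at the final stage.
With every stage satisfied, the franchisor prevails on this issue.
— Issue II —
At Stage II.1 the franchisee must meet a more-likely-than-not showing (weight exceeds 50): on (e) the weight is 59, > 50, so (e) meets the standard; on (f) the weight is 60 (the franchisor's 59 is given no effect), > 50, so (f) meets the standard.
  Stage II.1 carried; the burden shifts to the franchisor.
At Stage II.2 the franchisor must meet a substantially-more-likely showing (weight is at least 73): on (g) the weight is 58 (the franchisee's 45 is given no effect), which does not reach 73, so (g) does not meet the standard.
  Stage II.2 not carried; the franchisor fails its burden.
So the franchisee prevails on this issue.
Per-issue: Issue I → franchisor; Issue II → franchisee. The franchisee must prevail on at least one issue; overall, the franchisee prevails.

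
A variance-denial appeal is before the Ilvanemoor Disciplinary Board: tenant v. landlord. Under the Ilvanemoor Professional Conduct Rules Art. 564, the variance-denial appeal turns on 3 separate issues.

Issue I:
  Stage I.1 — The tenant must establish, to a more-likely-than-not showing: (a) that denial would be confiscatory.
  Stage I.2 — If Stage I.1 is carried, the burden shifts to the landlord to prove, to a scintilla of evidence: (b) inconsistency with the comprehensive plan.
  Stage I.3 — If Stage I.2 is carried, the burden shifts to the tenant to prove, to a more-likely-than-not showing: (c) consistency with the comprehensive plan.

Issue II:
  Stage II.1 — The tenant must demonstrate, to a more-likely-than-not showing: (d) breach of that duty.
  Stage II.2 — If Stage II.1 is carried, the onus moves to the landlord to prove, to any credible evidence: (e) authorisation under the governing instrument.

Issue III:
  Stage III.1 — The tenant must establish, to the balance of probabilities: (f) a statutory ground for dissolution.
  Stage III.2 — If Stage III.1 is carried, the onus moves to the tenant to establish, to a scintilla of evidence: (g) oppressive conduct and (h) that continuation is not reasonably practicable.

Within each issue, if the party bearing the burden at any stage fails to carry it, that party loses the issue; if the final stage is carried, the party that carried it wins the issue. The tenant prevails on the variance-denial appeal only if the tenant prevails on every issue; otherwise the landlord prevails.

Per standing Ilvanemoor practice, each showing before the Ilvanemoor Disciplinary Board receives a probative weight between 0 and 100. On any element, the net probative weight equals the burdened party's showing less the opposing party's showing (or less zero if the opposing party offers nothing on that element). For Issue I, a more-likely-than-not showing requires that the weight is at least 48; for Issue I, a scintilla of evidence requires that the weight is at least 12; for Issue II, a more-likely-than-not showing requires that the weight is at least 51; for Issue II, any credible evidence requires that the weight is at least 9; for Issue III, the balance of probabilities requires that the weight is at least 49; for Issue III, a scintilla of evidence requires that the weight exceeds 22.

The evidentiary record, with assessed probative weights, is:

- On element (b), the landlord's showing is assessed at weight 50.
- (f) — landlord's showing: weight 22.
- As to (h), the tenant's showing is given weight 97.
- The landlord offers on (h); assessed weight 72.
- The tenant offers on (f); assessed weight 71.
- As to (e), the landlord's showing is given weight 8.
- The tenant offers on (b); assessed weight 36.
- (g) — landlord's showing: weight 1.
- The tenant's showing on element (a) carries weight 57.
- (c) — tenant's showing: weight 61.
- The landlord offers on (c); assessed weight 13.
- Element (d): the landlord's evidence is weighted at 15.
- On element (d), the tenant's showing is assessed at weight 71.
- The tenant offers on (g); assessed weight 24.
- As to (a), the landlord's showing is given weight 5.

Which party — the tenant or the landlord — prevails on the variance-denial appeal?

— Issue I —
Stage I.1 — burden on tenant; standard: a more-likely-than-not showing (weight is at least 48).
    (a): 57 − 5 = 52 ≥ 48 [met]
  All elements met. The burden passes to the landlord.
Stage I.2 — burden on landlord; standard: a scintilla of evidence (weight is at least 12).
    (b): 50 − 36 = 14 ≥ 12 [met]
  The landlord carries Stage I.2; the tenant now bears the burden.
Stage I.3 — burden on tenant; standard: a more-likely-than-not showing (weight is at least 48).
    (c): 61 − 13 = 48 ≥ 48 [met]
  All elements met at the final stage.
With every stage satisfied, the tenant prevails on this issue.
— Issue II —
Stage II.1 (tenant, a more-likely-than-not showing, weight is at least 51): (d) net 71−15=56 ≥ 51 — meets.
  Stage II.1 is satisfied; the onus moves to the landlord.
Stage II.2 (landlord, any credible evidence, weight is at least 9): (e) 8 < 9 — fails.
  Not every element is met, so the landlord fails to carry Stage II.2.
The tenant prevails on this issue.
— Issue III —
Stage III.1 — burden on tenant; standard: the balance of probabilities (weight is at least 49).
    (f): 71 − 22 = 49 ≥ 49 [met]
  Stage III.1 carried; the burden remains with the tenant.
Stage III.2 — burden on tenant; standard: a scintilla of evidence (weight exceeds 22).
    (g): 24 − 1 = 23 > 22 [met]
    (h): 97 − 72 = 25 > 22 [met]
  Stage III.2 carried; the final stage is satisfied.
All stages carried — the tenant prevails on this issue.
Per-issue: Issue I → tenant; Issue II → tenant; Issue III → tenant. The tenant must prevail on every issue; overall, the tenant prevails.

tenant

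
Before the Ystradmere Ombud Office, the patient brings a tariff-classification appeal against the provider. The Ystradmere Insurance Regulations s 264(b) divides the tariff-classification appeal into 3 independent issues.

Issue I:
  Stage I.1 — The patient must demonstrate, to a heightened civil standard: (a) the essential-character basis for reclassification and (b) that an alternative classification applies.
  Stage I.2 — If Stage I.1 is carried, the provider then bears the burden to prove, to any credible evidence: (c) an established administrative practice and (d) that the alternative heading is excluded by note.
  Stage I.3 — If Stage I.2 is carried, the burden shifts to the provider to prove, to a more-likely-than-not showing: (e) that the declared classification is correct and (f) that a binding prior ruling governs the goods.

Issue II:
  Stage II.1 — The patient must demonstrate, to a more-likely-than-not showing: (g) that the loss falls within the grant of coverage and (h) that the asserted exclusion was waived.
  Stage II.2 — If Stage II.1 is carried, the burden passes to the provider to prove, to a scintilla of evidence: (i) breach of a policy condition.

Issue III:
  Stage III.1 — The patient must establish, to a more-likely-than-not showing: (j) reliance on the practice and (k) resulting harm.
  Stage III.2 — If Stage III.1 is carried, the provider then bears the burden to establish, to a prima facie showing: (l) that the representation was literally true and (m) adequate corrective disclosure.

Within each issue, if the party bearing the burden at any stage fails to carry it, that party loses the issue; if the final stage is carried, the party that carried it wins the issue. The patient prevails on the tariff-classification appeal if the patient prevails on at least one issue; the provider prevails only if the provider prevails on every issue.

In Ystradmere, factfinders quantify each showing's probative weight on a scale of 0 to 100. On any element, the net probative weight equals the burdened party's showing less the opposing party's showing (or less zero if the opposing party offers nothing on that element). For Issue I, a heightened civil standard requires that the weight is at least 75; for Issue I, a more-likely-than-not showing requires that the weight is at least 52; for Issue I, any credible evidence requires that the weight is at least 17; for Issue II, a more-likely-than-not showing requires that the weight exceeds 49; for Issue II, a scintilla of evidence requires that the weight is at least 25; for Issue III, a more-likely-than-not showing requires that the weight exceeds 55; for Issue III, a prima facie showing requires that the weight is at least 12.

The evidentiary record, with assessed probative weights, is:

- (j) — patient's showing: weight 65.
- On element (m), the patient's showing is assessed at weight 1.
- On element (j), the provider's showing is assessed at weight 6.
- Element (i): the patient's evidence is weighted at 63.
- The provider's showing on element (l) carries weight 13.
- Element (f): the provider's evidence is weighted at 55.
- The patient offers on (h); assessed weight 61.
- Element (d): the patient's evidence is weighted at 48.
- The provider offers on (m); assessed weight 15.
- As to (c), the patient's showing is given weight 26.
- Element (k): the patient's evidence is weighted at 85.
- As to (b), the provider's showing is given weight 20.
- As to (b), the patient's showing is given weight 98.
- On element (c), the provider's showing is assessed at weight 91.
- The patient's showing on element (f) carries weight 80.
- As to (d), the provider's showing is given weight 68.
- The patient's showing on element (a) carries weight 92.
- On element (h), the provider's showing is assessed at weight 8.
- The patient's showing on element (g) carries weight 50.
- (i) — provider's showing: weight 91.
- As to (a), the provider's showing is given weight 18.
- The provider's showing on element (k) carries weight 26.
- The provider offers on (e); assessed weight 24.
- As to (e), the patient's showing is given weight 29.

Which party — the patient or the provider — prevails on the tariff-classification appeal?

provider

— Issue I —
Stage I.1 (patient, a heightened civil standard, weight is at least 75): (a) net 92−18=74 < 75 — fails; (b) net 98−20=78 ≥ 75 — meets.
  Stage I.1 not carried; the patient fails its burden.
So the provider prevails on this issue.
— Issue II —
At Stage II.1 the patient must meet a more-likely-than-not showing (weight exceeds 49): on (g) the weight is 50, which does exceed 49, so (g) meets the standard; on (h) the weight is 61 less the opposing 8 gives net 53, which does exceed 49, so (h) meets the standard.
  Stage II.1 is satisfied; the onus moves to the provider.
At Stage II.2 the provider must meet a scintilla of evidence (weight is at least 25): on (i) the weight is 91 less the opposing 63 gives net 28, ≥ 25, so (i) meets the standard.
  All elements met at the final stage.
With every stage satisfied, the provider prevails on this issue.
— Issue III —
At Stage III.1 the patient must meet a more-likely-than-not showing (weight exceeds 55): on (j) the weight is 65 less the opposing 6 gives net 59, > 55, so (j) meets the standard; on (k) the weight is 85 less the opposing 26 gives net 59, which does exceed 55, so (k) meets the standard.
  All elements met. The burden passes to the provider.
At Stage III.2 the provider must meet a prima facie showing (weight is at least 12): on (l) the weight is 13, ≥ 12, so (l) meets the standard; on (m) the weight is 15 less the opposing 1 gives net 14, which does reach 12, so (m) meets the standard.
  All elements met at the final stage.
All stages carried — the provider prevails on this issue.
Per-issue: Issue I → provider; Issue II → provider; Issue III → provider. The patient must prevail on at least one issue; overall, the provider prevails.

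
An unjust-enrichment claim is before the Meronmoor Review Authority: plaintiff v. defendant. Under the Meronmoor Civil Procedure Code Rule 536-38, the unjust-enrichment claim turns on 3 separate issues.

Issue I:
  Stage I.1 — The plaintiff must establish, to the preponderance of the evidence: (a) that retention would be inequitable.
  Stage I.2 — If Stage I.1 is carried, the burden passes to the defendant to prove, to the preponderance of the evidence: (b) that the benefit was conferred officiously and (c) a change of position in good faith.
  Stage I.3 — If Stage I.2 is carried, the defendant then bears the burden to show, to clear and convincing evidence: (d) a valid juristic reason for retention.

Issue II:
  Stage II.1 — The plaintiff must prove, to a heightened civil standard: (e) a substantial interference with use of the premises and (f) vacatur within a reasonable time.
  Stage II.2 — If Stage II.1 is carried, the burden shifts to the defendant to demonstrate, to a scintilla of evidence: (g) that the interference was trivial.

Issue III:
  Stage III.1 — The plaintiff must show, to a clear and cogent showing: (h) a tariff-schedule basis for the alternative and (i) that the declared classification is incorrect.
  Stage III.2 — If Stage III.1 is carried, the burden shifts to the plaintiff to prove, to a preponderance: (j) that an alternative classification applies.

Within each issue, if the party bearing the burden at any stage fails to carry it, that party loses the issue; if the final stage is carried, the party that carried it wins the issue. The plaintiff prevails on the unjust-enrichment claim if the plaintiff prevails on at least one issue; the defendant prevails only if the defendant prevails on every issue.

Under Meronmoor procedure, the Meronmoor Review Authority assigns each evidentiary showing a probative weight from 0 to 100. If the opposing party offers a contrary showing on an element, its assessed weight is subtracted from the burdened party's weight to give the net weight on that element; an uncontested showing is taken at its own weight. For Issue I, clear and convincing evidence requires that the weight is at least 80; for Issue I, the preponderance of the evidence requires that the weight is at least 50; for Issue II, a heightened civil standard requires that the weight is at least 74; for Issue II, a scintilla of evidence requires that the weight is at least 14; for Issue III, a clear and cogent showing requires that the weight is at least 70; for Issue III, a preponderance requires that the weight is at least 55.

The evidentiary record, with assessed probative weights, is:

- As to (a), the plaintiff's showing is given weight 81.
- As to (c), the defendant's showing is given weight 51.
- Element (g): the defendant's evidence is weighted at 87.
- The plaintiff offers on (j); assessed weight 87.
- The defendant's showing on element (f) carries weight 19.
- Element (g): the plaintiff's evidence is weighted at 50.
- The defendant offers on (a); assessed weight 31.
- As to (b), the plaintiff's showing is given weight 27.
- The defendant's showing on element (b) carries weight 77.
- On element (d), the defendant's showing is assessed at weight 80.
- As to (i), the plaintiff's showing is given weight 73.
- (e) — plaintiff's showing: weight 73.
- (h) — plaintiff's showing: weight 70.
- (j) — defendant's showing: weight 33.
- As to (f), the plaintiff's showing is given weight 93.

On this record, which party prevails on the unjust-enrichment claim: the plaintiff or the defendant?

defendant

— Issue I —
Stage I.1 (plaintiff, the preponderance of the evidence, weight is at least 50): (a) net 81−31=50 ≥ 50 — meets.
  The plaintiff carries Stage I.1; the defendant now bears the burden.
Stage I.2 (defendant, the preponderance of the evidence, weight is at least 50): (b) net 77−27=50 ≥ 50 — meets; (c) 51 ≥ 50 — meets.
  Stage I.2 is satisfied; the defendant continues to bear the burden.
Stage I.3 (defendant, clear and convincing evidence, weight is at least 80): (d) 80 ≥ 80 — meets.
  All elements met at the final stage.
With every stage satisfied, the defendant prevails on this issue.
— Issue II —
Stage II.1 — burden on plaintiff; standard: a heightened civil standard (weight is at least 74).
    (e): 73 < 74 [not met]
    (f): 93 − 19 = 74 ≥ 74 [met]
  Not every element is met, so the plaintiff fails to carry Stage II.1.
The defendant prevails on this issue.
— Issue III —
Stage III.1 — burden on plaintiff; standard: a clear and cogent showing (weight is at least 70).
    (h): 70 ≥ 70 [met]
    (i): 73 ≥ 70 [met]
  All elements met. The plaintiff retains the burden for Stage III.2.
Stage III.2 — burden on plaintiff; standard: a preponderance (weight is at least 55).
    (j): 87 − 33 = 54 < 55 [not met]
  Not every element is met, so the plaintiff fails to carry Stage III.2.
So the defendant prevails on this issue.
Per-issue: Issue I → defendant; Issue II → defendant; Issue III → defendant. The plaintiff must prevail on at least one issue; overall, the defendant prevails.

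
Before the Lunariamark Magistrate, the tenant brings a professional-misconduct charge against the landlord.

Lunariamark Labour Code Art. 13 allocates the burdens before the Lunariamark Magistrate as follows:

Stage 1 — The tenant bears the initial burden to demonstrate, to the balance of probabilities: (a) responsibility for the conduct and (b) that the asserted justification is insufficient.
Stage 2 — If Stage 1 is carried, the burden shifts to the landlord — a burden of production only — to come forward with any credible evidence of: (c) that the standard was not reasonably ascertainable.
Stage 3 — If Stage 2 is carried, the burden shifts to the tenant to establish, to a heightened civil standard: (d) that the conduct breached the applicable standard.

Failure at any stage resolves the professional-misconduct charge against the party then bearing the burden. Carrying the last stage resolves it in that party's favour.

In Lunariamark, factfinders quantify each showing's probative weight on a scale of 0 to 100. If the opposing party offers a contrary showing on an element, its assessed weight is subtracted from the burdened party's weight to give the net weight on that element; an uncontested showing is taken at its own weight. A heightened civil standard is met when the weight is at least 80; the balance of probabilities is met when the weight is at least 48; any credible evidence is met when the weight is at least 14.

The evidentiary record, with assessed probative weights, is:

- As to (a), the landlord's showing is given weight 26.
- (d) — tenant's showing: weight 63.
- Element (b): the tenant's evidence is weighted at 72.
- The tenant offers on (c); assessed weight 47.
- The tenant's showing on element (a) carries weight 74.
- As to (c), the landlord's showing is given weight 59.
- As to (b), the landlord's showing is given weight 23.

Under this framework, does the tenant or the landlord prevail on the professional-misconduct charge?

Stage 1 (tenant, the balance of probabilities, weight is at least 48): (a) net 74−26=48 ≥ 48 — meets; (b) net 72−23=49 ≥ 48 — meets.
  Stage 1 carried; the burden shifts to the landlord.
Stage 2 (landlord, any credible evidence, weight is at least 14): (c) net 59−47=12 < 14 — fails.
  The landlord does not carry Stage 2.
The tenant prevails.

tenant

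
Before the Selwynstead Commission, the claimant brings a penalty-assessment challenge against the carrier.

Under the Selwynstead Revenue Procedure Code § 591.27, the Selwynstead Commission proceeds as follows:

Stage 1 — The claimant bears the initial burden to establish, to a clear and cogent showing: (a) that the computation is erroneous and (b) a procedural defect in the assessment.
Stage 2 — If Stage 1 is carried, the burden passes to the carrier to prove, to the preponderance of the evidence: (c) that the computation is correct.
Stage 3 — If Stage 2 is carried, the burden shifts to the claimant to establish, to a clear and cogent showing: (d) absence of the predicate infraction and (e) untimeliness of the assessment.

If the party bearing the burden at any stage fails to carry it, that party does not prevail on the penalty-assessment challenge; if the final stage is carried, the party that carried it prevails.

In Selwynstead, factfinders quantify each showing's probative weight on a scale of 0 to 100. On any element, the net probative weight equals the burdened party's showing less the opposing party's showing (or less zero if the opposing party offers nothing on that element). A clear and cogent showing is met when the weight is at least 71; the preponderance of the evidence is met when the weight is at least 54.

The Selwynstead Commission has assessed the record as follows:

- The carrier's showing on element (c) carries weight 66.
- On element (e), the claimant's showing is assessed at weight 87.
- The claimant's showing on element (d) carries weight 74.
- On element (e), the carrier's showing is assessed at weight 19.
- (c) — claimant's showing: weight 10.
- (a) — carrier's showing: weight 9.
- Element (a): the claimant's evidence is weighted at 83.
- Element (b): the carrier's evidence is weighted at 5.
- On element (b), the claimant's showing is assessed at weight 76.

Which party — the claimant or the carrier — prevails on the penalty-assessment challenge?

At Stage 1 the claimant must meet a clear and cogent showing (weight is at least 71): on (a) the weight is 83 less the opposing 9 gives net 74, ≥ 71, so (a) meets the standard; on (b) the weight is 76 less the opposing 5 gives net 71, which does reach 71, so (b) meets the standard.
  Stage 1 is satisfied; the onus moves to the carrier.
At Stage 2 the carrier must meet the preponderance of the evidence (weight is at least 54): on (c) the weight is 66 less the opposing 10 gives net 56, ≥ 54, so (c) meets the standard.
  Stage 2 is satisfied; the onus moves to the claimant.
At Stage 3 the claimant must meet a clear and cogent showing (weight is at least 71): on (d) the weight is 74, which does reach 71, so (d) meets the standard; on (e) the weight is 87 less the opposing 19 gives net 68, < 71, so (e) does not meet the standard.
  Not every element is met, so the claimant fails to carry Stage 3.
The carrier prevails.

carrier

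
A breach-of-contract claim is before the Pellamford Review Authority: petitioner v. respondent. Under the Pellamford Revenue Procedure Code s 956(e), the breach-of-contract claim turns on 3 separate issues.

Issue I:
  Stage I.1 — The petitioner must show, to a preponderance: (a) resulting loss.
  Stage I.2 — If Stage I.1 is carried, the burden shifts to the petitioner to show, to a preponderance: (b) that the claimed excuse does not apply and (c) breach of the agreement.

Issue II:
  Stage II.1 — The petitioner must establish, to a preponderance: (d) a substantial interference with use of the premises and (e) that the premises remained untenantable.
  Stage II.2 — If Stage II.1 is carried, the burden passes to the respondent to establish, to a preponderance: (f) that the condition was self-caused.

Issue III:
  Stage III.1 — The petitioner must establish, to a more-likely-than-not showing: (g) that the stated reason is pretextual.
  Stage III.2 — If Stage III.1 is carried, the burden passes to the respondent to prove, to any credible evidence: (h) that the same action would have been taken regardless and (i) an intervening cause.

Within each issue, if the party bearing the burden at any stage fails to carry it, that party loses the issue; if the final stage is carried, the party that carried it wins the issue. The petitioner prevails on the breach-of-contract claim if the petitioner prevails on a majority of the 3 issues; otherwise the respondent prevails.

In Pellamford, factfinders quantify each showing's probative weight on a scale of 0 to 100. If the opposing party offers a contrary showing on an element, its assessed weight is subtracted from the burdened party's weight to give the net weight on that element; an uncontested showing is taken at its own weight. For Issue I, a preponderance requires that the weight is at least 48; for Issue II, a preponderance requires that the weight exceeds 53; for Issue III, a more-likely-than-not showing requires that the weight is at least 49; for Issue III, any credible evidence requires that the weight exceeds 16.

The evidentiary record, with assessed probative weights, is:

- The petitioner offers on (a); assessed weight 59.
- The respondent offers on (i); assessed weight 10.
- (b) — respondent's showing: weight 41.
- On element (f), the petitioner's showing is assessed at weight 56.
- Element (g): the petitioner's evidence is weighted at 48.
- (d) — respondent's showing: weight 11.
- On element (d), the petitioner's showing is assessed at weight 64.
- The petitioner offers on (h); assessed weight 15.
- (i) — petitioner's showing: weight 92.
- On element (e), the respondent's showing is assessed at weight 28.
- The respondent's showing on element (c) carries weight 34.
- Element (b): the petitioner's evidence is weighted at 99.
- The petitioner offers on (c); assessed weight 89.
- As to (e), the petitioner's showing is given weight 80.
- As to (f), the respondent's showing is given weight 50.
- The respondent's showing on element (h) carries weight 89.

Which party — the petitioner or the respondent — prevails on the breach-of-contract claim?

respondent

— Issue I —
At Stage I.1 the petitioner must meet a preponderance (weight is at least 48): on (a) the weight is 59, ≥ 48, so (a) meets the standard.
  All elements met. The petitioner retains the burden for Stage I.2.
At Stage I.2 the petitioner must meet a preponderance (weight is at least 48): on (b) the weight is 99 less the opposing 41 gives net 58, ≥ 48, so (b) meets the standard; on (c) the weight is 89 less the opposing 34 gives net 55, which does reach 48, so (c) meets the standard.
  The petitioner carries the last stage.
With every stage satisfied, the petitioner prevails on this issue.
— Issue II —
Stage II.1 (petitioner, a preponderance, weight exceeds 53): (d) net 64−11=53 ≤ 53 — fails; (e) net 80−28=52 ≤ 53 — fails.
  The petitioner does not carry Stage II.1.
So the respondent prevails on this issue.
— Issue III —
At Stage III.1 the petitioner must meet a more-likely-than-not showing (weight is at least 49): on (g) the weight is 48, < 49, so (g) does not meet the standard.
  Stage III.1 not carried; the petitioner fails its burden.
The respondent prevails on this issue.
Per-issue: Issue I → petitioner; Issue II → respondent; Issue III → respondent. The petitioner must prevail on a majority of issues; overall, the respondent prevails.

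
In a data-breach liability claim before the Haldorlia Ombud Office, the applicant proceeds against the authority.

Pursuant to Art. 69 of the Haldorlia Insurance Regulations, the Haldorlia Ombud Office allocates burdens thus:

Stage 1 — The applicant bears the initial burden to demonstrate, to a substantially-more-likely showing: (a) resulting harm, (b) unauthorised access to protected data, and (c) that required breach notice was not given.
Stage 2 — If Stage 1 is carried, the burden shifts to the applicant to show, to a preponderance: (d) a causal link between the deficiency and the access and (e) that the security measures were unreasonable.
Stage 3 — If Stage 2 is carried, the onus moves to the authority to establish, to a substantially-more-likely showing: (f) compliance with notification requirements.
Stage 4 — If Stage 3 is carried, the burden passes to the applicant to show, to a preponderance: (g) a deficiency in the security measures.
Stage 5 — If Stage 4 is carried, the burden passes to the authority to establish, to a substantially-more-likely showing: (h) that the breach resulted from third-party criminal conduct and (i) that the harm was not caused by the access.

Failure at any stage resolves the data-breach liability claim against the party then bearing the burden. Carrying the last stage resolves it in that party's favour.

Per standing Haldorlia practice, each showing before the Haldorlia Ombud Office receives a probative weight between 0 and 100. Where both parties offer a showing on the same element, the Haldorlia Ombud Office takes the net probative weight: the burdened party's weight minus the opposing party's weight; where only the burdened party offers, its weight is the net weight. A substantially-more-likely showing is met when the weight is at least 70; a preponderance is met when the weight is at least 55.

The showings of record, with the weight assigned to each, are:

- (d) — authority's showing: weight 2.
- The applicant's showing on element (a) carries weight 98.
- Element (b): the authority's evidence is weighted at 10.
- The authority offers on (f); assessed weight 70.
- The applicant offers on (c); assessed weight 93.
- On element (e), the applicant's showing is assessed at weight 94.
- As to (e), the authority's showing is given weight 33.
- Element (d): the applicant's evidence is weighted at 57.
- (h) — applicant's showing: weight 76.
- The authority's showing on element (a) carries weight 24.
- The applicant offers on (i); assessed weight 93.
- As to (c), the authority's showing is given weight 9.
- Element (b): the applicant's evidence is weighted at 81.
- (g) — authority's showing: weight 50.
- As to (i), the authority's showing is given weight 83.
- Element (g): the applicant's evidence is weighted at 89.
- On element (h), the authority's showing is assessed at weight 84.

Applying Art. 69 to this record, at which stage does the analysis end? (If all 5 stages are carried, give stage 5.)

At Stage 1 the applicant must meet a substantially-more-likely showing (weight is at least 70): on (a) the weight is 98 less the opposing 24 gives net 74, ≥ 70, so (a) meets the standard; on (b) the weight is 81 less the opposing 10 gives net 71, which does reach 70, so (b) meets the standard; on (c) the weight is 93 less the opposing 9 gives net 84, which does reach 70, so (c) meets the standard.
  All elements met. The applicant retains the burden for Stage 2.
At Stage 2 the applicant must meet a preponderance (weight is at least 55): on (d) the weight is 57 less the opposing 2 gives net 55, which does reach 55, so (d) meets the standard; on (e) the weight is 94 less the opposing 33 gives net 61, which does reach 55, so (e) meets the standard.
  The applicant carries Stage 2; the authority now bears the burden.
At Stage 3 the authority must meet a substantially-more-likely showing (weight is at least 70): on (f) the weight is 70, ≥ 70, so (f) meets the standard.
  Stage 3 is satisfied; the onus moves to the applicant.
At Stage 4 the applicant must meet a preponderance (weight is at least 55): on (g) the weight is 89 less the opposing 50 gives net 39, < 55, so (g) does not meet the standard.
  Not every element is met, so the applicant fails to carry Stage 4.
So the authority prevails.

stage 4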